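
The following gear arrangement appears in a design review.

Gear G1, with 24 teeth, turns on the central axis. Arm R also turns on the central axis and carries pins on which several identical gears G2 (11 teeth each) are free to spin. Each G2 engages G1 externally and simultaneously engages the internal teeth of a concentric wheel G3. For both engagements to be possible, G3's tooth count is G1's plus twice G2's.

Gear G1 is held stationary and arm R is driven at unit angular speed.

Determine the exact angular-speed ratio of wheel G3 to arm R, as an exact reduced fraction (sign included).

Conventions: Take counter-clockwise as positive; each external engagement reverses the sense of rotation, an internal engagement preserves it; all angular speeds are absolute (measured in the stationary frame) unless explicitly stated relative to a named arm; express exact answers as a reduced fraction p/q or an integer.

topology: planetary set — G1 24T / G2 11T / G3 46T, arm = carrier (Willis)
ring teeth: 24 + 2·11 = 46
24(ω_sun−ω_arm) = −46(ω_ring−ω_arm),  ω_sun = 0, ω_arm = 1
ω_ring = 1 − (24/46)(0−1) = 35/23
ω_out/ω_in = 35/23

35/23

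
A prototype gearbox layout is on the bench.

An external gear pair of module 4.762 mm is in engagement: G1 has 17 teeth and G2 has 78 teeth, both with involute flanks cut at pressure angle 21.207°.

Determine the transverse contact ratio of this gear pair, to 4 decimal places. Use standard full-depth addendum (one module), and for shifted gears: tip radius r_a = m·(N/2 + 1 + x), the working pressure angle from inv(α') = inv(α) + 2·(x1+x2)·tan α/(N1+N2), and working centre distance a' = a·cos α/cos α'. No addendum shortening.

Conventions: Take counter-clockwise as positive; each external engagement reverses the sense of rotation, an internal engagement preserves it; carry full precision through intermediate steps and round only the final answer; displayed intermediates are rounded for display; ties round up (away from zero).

1.6154

topology: single-mesh involute geometry — m = 4.762, 17T/78T pair
base radii: r_b1 = 37.735882, r_b2 = 173.141105
tip radii: r_a1 = 45.239000, r_a2 = 190.480000
no profile shift: α' = α, a' = a
action lengths: √(r_a1²−r_b1²) = 24.951359, √(r_a2²−r_b2²) = 79.402696
base pitch p_b = π·m·cos α = 13.947149
CR = (24.951359 + 79.402696 − 226.195000·sin 21.20700°)/13.947149 = 1.615428
contact ratio ≈ 1.6154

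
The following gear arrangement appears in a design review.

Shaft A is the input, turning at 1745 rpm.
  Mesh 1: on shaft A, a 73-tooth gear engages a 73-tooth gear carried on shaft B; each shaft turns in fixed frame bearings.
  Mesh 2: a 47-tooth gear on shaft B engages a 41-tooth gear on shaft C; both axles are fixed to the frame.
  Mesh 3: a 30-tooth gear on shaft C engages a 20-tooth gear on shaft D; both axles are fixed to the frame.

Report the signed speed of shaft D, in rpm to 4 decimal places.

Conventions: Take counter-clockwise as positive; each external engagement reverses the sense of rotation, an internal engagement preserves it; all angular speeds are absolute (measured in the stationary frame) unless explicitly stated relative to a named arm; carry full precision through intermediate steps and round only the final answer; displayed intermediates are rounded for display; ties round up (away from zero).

class = fixed-axis compound train [3 meshes; 3 ratios multiply, 3 sense flips]
mesh 1 [73T→73T]: ω = 1745.0000×73/73 = 1745.0000 rpm, sense flips to −
mesh 2 [47T→41T]: ω = 1745.0000×47/41 = 2000.3659 rpm, sense flips to +
mesh 3 [30T→20T]: ω = 2000.3659×30/20 = 3000.5488 rpm, sense flips to −
signed output speed = -3000.5488 rpm

-3000.5488 rpm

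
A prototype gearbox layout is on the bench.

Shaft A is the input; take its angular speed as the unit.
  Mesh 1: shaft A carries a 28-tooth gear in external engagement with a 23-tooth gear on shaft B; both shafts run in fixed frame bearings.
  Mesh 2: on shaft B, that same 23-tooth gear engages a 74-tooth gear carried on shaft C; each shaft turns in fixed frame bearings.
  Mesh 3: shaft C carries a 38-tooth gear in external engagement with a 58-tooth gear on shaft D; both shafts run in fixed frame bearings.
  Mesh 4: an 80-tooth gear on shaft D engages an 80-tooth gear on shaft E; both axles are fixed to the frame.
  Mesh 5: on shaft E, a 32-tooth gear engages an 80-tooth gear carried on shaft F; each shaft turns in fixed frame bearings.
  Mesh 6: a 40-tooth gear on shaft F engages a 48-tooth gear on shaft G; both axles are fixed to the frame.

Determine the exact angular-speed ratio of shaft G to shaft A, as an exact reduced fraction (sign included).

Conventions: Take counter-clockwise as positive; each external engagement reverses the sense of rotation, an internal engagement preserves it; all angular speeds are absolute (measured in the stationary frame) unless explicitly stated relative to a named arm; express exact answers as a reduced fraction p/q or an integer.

266/3219

class = fixed-axis compound train [6 meshes; 6 ratios multiply, 6 sense flips]
mesh 1 [28T→23T]: running ratio 28/23, sense −
mesh 2 [23T→74T]: running ratio 14/37, sense +
mesh 3 [38T→58T]: running ratio 266/1073, sense −
mesh 4 [80T→80T]: running ratio 266/1073, sense +
mesh 5 [32T→80T]: running ratio 532/5365, sense −
mesh 6 [40T→48T]: running ratio 266/3219, sense +
ω_out/ω_in = 266/3219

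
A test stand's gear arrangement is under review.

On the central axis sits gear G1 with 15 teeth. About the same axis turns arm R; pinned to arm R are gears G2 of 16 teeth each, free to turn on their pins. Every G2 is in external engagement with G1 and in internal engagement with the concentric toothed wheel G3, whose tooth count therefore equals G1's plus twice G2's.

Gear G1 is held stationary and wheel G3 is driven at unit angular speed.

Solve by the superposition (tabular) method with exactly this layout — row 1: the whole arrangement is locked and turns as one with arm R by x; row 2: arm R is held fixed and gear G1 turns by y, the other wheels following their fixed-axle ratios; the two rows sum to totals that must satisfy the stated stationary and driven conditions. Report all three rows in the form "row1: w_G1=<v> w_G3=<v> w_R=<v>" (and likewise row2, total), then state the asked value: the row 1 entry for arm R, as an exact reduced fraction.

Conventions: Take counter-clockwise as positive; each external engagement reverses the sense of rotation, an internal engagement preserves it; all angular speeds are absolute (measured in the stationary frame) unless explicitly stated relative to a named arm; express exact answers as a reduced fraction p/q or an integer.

class = planetary set [G3 = 15+2·16 = 47; Willis about the carrier]
row 1 (train locked, turned with arm): all members turn x
superposition row 2 [arm held]: sun y, ring −(15/47)·y, arm 0
boundary: total ω_sun = x + y = 0 and total ω_ring = x − (15/47)·y = 1  ⇒  y = -47/62, x = 47/62
row 2 ring = −(15/47)·(-47/62) = 15/62
totals (row 1 + row 2): sun 47/62 + (-47/62) = 0, ring 47/62 + 15/62 = 1, arm 47/62 + 0 = 47/62
asked cell (row1, arm) = 47/62

row1: w_G1=47/62 w_G3=47/62 w_R=47/62
row2: w_G1=-47/62 w_G3=15/62 w_R=0
total: w_G1=0 w_G3=1 w_R=47/62
asked value: 47/62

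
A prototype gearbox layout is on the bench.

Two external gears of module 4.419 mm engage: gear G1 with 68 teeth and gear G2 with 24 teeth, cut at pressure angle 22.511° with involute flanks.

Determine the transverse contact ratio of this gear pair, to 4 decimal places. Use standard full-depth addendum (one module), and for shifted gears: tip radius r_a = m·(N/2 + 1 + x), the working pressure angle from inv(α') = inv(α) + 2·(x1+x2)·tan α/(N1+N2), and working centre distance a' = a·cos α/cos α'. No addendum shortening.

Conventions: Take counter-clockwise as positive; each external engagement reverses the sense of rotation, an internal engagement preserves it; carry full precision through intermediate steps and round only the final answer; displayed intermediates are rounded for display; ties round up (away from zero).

1.5920

class = single-mesh tooth geometry [involute pair 68T × 24T, m = 4.419]
base radii: r_b1 = 138.798163, r_b2 = 48.987587
tip radii: r_a1 = 154.665000, r_a2 = 57.447000
no profile shift: α' = α, a' = a
action lengths: √(r_a1²−r_b1²) = 68.237322, √(r_a2²−r_b2²) = 30.006235
base pitch p_b = π·m·cos α = 12.824920
CR = (68.237322 + 30.006235 − 203.274000·sin 22.51100°)/12.824920 = 1.592050
contact ratio ≈ 1.5920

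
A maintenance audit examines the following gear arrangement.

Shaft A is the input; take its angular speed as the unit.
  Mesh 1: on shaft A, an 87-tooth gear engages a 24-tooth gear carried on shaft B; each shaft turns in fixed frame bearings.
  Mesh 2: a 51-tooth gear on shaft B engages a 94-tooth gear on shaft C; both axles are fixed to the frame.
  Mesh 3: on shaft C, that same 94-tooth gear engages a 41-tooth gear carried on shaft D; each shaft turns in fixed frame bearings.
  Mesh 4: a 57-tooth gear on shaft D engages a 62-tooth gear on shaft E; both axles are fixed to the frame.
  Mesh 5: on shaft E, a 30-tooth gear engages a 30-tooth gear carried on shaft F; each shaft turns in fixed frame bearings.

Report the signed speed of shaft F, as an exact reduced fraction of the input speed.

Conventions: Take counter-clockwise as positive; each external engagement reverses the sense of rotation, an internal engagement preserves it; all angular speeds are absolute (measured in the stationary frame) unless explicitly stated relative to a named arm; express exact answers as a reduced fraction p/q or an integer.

5-mesh fixed-axis compound train (all bearings frame-fixed)
mesh 1 [87T→24T]: |ω|/ω_in = 1×87/24 = 29/8, sense flips to −
mesh 2 [51T→94T]: |ω|/ω_in = (29/8)×51/94 = 1479/752, sense flips to +
mesh 3 [94T→41T]: |ω|/ω_in = (1479/752)×94/41 = 1479/328, sense flips to −
mesh 4 [57T→62T]: |ω|/ω_in = (1479/328)×57/62 = 84303/20336, sense flips to +
mesh 5 [30T→30T]: |ω|/ω_in = (84303/20336)×30/30 = 84303/20336, sense flips to −
signed output speed (× input speed) = -84303/20336

-84303/20336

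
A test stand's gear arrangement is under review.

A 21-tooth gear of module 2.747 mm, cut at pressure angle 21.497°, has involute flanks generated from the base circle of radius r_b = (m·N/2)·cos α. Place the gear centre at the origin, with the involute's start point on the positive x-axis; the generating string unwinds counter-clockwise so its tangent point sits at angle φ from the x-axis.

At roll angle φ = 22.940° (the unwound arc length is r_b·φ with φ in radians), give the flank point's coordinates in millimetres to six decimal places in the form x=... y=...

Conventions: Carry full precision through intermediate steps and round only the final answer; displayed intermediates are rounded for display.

recognized (one wheel, involute flank): single-mesh tooth geometry, m = 2.747, N = 21
pitch radius r_p = m·N/2 = 2.747·21/2 = 28.843500
base radius r_b = r_p·cos α = 28.843500·cos 21.497° = 26.837053
roll angle φ = 22.940° = 0.40037853 rad
x = r_b·(cos φ + φ·sin φ) = 28.902643
y = r_b·(sin φ − φ·cos φ) = 0.564999

x=28.902643 y=0.564999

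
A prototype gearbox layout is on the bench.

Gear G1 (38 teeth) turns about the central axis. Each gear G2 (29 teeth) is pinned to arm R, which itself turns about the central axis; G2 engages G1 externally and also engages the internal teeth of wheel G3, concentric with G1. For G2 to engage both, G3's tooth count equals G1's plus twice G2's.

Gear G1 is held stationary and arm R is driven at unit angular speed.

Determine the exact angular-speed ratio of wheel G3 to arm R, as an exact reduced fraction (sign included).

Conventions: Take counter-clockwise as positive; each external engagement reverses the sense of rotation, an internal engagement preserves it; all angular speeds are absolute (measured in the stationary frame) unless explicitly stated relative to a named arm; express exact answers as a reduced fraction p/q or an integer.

planetary set (38T centre, 29T on arm, 96T internal) — Willis relation
ring teeth: 38 + 2·29 = 96
38(ω_sun−ω_arm) = −96(ω_ring−ω_arm),  ω_sun = 0, ω_arm = 1
ω_ring = 1 − (38/96)(0−1) = 67/48
ω_out/ω_in = 67/48

67/48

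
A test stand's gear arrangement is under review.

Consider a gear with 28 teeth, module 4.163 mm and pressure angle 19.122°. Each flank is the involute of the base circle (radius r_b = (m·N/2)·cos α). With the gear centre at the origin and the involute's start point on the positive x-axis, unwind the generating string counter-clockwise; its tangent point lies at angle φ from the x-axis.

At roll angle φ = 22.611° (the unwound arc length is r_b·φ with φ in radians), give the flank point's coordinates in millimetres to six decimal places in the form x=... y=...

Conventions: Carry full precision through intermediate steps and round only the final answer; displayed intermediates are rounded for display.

x=59.188621 y=1.110648

class = single-mesh tooth geometry [base-circle involute, m = 4.163, 28T]
pitch radius r_p = m·N/2 = 4.163·28/2 = 58.282000
base radius r_b = r_p·cos α = 58.282000·cos 19.122° = 55.066186
roll angle φ = 22.611° = 0.39463640 rad
x = r_b·(cos φ + φ·sin φ) = 59.188621
y = r_b·(sin φ − φ·cos φ) = 1.110648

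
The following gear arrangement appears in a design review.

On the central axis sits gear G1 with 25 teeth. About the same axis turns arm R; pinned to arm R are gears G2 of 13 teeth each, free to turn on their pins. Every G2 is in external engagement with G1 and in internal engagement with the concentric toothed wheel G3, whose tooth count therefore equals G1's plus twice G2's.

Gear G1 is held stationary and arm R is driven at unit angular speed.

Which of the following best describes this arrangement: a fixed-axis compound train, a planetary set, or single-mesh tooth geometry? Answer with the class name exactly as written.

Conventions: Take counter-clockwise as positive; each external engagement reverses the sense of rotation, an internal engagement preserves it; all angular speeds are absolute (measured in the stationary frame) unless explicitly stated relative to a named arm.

planetary set (25T centre, 13T on arm, 51T internal) — Willis relation
classification: planetary set

planetary set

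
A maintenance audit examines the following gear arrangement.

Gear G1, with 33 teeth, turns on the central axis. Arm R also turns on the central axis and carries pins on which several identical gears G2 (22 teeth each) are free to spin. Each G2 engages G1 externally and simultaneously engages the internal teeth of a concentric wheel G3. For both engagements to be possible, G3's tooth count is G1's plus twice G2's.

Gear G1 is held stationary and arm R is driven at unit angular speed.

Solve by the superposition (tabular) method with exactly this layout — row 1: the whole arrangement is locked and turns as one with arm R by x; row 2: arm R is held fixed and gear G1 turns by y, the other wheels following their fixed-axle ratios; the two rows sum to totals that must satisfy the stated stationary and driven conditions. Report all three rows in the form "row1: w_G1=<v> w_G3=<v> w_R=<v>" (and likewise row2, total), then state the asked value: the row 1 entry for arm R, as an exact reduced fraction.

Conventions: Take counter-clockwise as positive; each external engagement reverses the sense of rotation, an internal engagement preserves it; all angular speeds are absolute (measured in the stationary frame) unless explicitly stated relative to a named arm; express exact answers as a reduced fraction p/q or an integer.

class = planetary set [G3 = 33+2·22 = 77; Willis about the carrier]
superposition row 1 [locked train]: every member turns x
superposition row 2 [arm held]: sun y, ring −(33/77)·y, arm 0
boundary: total ω_sun = x + y = 0 and total ω_arm = x = 1  ⇒  y = -1, x = 1
row 2 ring = −(33/77)·(-1) = 3/7
totals (row 1 + row 2): sun 1 + (-1) = 0, ring 1 + 3/7 = 10/7, arm 1 + 0 = 1
asked cell (row1, arm) = 1

row1: w_G1=1 w_G3=1 w_R=1
row2: w_G1=-1 w_G3=3/7 w_R=0
total: w_G1=0 w_G3=10/7 w_R=1
asked value: 1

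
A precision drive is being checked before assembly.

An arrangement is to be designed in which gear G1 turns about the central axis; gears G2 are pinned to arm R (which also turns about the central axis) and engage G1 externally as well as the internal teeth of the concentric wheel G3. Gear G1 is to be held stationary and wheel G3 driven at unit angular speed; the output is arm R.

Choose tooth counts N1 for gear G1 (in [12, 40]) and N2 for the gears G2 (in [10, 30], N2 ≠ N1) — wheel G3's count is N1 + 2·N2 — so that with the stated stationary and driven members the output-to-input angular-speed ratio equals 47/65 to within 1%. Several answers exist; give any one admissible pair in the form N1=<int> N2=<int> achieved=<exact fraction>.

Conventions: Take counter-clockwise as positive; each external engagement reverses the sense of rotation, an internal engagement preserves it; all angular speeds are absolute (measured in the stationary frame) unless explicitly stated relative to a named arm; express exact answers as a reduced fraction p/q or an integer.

design class (target 47/65): planetary set
Willis with ω_sun = 0: ω_arm/ω_ring = N3/(N1+N3); set equal to 47/65  ⇒  N3/N1 = (47/65)/(1 − 47/65) = 47/18
N3 = N1 + 2·N2  ⇒  N2/N1 = (N3/N1 − 1)/2 = (47/18 − 1)/2 = 29/36
smallest multiple with N1 ≥ 12 and N2 ≥ 10: k = 1  ⇒  N1 = 1·36 = 36, N2 = 1·29 = 29 (N1 ≤ 40, N2 ≤ 30, N2 ≠ N1 ✓), N3 = 36 + 2·29 = 94
check: N3/(N1+N3) with N1 = 36, N3 = 94 gives 47/65; |achieved − target| = 0 ≤ 47/6500 ✓

N1=36 N2=29 achieved=47/65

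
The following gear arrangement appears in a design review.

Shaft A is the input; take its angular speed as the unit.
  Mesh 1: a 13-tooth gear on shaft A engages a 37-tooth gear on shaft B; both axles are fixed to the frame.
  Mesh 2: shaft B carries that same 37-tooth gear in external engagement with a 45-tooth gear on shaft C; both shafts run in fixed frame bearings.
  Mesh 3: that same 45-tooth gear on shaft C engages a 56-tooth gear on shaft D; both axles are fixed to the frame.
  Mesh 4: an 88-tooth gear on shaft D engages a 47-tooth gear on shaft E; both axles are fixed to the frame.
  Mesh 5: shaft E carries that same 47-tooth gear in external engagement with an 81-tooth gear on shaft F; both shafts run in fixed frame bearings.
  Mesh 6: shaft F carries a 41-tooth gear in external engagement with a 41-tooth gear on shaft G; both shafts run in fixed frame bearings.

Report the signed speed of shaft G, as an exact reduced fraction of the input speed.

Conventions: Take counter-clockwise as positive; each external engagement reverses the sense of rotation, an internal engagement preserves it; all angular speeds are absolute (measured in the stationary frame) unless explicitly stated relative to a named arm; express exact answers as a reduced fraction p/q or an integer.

6-mesh fixed-axis compound train (all bearings frame-fixed)
mesh 1 [13T→37T]: |ω|/ω_in = 1×13/37 = 13/37, sense flips to −
mesh 2 [37T→45T]: |ω|/ω_in = (13/37)×37/45 = 13/45, sense flips to +
mesh 3 [45T→56T]: |ω|/ω_in = (13/45)×45/56 = 13/56, sense flips to −
mesh 4 [88T→47T]: |ω|/ω_in = (13/56)×88/47 = 143/329, sense flips to +
mesh 5 [47T→81T]: |ω|/ω_in = (143/329)×47/81 = 143/567, sense flips to −
mesh 6 [41T→41T]: |ω|/ω_in = (143/567)×41/41 = 143/567, sense flips to +
signed output speed (× input speed) = 143/567

143/567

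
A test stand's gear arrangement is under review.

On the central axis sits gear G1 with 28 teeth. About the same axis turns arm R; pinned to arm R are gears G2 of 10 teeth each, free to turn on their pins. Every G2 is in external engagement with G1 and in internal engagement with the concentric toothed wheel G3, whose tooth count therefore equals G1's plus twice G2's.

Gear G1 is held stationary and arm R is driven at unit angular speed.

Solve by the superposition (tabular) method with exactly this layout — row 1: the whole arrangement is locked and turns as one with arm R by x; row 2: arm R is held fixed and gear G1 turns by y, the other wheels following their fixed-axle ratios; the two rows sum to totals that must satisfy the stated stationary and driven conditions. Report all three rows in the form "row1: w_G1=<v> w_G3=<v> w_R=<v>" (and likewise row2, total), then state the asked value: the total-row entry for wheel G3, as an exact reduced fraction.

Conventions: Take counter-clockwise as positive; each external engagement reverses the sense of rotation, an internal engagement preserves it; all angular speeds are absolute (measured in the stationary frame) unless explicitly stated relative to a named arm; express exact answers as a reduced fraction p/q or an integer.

class = planetary set [G3 = 28+2·10 = 48; Willis about the carrier]
superposition row 1 [locked train]: every member turns x
superposition row 2 [arm held]: sun y, ring −(28/48)·y, arm 0
boundary: total ω_sun = x + y = 0 and total ω_arm = x = 1  ⇒  y = -1, x = 1
row 2 ring = −(28/48)·(-1) = 7/12
totals (row 1 + row 2): sun 1 + (-1) = 0, ring 1 + 7/12 = 19/12, arm 1 + 0 = 1
asked cell (total, ring) = 19/12

row1: w_G1=1 w_G3=1 w_R=1
row2: w_G1=-1 w_G3=7/12 w_R=0
total: w_G1=0 w_G3=19/12 w_R=1
asked value: 19/12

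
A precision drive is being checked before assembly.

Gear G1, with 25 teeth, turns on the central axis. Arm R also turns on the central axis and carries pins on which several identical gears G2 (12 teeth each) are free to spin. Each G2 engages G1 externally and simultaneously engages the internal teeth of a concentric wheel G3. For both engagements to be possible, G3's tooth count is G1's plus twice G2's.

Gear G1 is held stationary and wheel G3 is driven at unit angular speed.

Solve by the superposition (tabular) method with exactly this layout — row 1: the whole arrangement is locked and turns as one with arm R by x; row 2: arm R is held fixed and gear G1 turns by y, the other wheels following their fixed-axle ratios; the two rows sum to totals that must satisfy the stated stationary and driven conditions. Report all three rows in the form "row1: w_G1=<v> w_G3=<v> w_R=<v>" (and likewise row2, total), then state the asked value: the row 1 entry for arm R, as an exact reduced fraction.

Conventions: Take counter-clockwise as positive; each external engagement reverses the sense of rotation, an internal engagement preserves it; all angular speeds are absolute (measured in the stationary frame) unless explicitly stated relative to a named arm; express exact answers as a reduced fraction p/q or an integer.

planetary set (25T centre, 12T on arm, 49T internal) — Willis relation
row 1 (train locked, turned with arm): all members turn x
row 2: sun turns y, ring = −(25/49)·y, arm 0
boundary: total ω_sun = x + y = 0 and total ω_ring = x − (25/49)·y = 1  ⇒  y = -49/74, x = 49/74
row 2 ring = −(25/49)·(-49/74) = 25/74
totals (row 1 + row 2): sun 49/74 + (-49/74) = 0, ring 49/74 + 25/74 = 1, arm 49/74 + 0 = 49/74
asked cell (row1, arm) = 49/74

row1: w_G1=49/74 w_G3=49/74 w_R=49/74
row2: w_G1=-49/74 w_G3=25/74 w_R=0
total: w_G1=0 w_G3=1 w_R=49/74
asked value: 49/74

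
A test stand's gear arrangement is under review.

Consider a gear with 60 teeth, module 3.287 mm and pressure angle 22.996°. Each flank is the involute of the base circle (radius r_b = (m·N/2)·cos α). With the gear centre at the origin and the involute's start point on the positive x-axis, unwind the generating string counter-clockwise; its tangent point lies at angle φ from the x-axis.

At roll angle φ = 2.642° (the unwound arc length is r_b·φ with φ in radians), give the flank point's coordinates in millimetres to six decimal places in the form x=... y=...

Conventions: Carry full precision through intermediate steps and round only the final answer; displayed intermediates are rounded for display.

recognized (one wheel, involute flank): single-mesh tooth geometry, m = 3.287, N = 60
pitch radius r_p = m·N/2 = 3.287·60/2 = 98.610000
base radius r_b = r_p·cos α = 98.610000·cos 22.996° = 90.773673
roll angle φ = 2.642° = 0.04611160 rad
x = r_b·(cos φ + φ·sin φ) = 90.870127
y = r_b·(sin φ − φ·cos φ) = 0.002966

x=90.870127 y=0.002966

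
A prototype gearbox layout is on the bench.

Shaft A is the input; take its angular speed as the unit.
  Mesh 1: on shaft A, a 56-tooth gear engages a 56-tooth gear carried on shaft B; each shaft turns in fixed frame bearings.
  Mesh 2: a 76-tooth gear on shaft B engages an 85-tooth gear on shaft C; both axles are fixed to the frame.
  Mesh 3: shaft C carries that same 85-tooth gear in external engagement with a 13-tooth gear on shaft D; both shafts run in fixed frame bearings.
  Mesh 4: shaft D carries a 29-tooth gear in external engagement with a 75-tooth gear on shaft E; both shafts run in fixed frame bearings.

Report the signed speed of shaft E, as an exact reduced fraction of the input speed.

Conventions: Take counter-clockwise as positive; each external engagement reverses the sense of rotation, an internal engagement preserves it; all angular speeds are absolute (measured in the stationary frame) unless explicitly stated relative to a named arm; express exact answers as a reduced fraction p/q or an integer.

2204/975

4-mesh fixed-axis compound train (all bearings frame-fixed)
mesh 1 [56T→56T]: |ω|/ω_in = 1×56/56 = 1, sense flips to −
mesh 2 [76T→85T]: |ω|/ω_in = 1×76/85 = 76/85, sense flips to +
mesh 3 [85T→13T]: |ω|/ω_in = (76/85)×85/13 = 76/13, sense flips to −
mesh 4 [29T→75T]: |ω|/ω_in = (76/13)×29/75 = 2204/975, sense flips to +
signed output speed (× input speed) = 2204/975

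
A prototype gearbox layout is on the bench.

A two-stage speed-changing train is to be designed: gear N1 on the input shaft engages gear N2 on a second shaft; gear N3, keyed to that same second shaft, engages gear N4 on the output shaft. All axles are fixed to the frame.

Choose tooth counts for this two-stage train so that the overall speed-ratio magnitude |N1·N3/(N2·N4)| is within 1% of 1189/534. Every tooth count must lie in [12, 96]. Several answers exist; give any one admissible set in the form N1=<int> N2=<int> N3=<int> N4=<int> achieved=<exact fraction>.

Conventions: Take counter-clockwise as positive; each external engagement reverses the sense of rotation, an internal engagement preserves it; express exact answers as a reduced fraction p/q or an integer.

N1=29 N2=12 N3=82 N4=89 achieved=1189/534

topology: fixed-axis compound train — 2 stages, target 1189/534
target = 1189/534 in lowest terms: an exact hit needs N1·N3 = k·1189 and N2·N4 = k·534 for one integer k, every count in [12, 96]; additionally prefer no 1:1 stage (N1 ≠ N2, N3 ≠ N4)
k = 1: no 1:1-free in-range split of k·1189 and k·534 into factor pairs; take k = 2
k = 2: N1·N3 = 2378 = 29·82, N2·N4 = 1068 = 12·89
achieved = 29·82/(12·89) = 1189/534; |achieved − target| = 0 ≤ 1189/53400 ✓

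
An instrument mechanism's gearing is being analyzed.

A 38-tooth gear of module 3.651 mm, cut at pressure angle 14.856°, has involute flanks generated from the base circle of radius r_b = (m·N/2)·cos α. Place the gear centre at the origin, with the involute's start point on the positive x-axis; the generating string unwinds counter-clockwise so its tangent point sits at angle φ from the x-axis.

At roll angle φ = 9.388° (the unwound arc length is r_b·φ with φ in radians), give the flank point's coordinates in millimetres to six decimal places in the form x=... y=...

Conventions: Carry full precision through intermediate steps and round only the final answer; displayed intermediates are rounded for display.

x=67.944248 y=0.098054

topology: single-mesh involute geometry — m = 3.651, N = 38
pitch radius r_p = m·N/2 = 3.651·38/2 = 69.369000
base radius r_b = r_p·cos α = 69.369000·cos 14.856° = 67.050220
roll angle φ = 9.388° = 0.16385151 rad
x = r_b·(cos φ + φ·sin φ) = 67.944248
y = r_b·(sin φ − φ·cos φ) = 0.098054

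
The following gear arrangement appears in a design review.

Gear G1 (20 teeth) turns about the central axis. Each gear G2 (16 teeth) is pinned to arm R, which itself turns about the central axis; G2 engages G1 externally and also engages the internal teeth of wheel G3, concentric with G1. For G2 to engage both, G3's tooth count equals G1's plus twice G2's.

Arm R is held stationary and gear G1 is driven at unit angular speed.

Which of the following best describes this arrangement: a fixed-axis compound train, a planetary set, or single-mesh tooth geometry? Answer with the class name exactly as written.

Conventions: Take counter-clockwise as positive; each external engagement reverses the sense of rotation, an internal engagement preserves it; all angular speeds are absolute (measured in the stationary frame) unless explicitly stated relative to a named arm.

planetary set

topology: planetary set — G1 20T / G2 16T / G3 52T, arm = carrier (Willis)
classification: planetary set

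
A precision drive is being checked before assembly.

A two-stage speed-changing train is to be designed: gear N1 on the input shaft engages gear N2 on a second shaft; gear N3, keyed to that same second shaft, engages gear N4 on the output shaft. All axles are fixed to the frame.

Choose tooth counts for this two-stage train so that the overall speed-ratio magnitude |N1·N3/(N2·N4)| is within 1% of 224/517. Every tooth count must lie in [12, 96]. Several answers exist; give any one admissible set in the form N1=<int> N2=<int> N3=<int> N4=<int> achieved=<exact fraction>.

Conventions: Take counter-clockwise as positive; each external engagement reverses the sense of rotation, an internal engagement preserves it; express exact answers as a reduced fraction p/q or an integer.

N1=14 N2=22 N3=32 N4=47 achieved=224/517

topology: fixed-axis compound train — 2 stages, target 224/517
target = 224/517 in lowest terms: an exact hit needs N1·N3 = k·224 and N2·N4 = k·517 for one integer k, every count in [12, 96]; additionally prefer no 1:1 stage (N1 ≠ N2, N3 ≠ N4)
k = 1: no 1:1-free in-range split of k·224 and k·517 into factor pairs; take k = 2
k = 2: N1·N3 = 448 = 14·32, N2·N4 = 1034 = 22·47
achieved = 14·32/(22·47) = 224/517; |achieved − target| = 0 ≤ 56/12925 ✓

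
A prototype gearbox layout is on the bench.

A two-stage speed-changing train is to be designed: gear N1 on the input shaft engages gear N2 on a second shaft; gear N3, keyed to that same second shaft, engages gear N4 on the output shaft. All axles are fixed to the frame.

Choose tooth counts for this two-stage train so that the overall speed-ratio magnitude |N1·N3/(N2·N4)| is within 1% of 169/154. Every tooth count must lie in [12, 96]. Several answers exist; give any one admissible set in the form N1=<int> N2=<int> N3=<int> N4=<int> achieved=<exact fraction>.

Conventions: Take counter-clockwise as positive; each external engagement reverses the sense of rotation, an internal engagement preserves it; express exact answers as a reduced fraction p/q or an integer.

class = fixed-axis compound train [2-stage, 169/154 wanted]
target = 169/154 in lowest terms: an exact hit needs N1·N3 = k·169 and N2·N4 = k·154 for one integer k, every count in [12, 96]; additionally prefer no 1:1 stage (N1 ≠ N2, N3 ≠ N4)
k = 1: no 1:1-free in-range split of k·169 and k·154 into factor pairs; take k = 2
k = 2: N1·N3 = 338 = 13·26, N2·N4 = 308 = 14·22
achieved = 13·26/(14·22) = 169/154; |achieved − target| = 0 ≤ 169/15400 ✓

N1=13 N2=14 N3=26 N4=22 achieved=169/154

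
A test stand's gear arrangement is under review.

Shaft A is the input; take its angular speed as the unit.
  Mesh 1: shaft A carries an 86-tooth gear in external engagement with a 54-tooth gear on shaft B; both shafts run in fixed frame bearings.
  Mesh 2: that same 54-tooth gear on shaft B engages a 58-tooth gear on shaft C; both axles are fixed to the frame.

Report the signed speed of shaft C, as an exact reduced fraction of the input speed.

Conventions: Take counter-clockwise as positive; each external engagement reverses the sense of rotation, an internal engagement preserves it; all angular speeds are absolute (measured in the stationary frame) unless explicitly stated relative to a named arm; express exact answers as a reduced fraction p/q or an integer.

43/29

2-mesh fixed-axis compound train (all bearings frame-fixed)
mesh 1 [86T→54T]: |ω|/ω_in = 1×86/54 = 43/27, sense flips to −
mesh 2 [54T→58T]: |ω|/ω_in = (43/27)×54/58 = 43/29, sense flips to +
signed output speed (× input speed) = 43/29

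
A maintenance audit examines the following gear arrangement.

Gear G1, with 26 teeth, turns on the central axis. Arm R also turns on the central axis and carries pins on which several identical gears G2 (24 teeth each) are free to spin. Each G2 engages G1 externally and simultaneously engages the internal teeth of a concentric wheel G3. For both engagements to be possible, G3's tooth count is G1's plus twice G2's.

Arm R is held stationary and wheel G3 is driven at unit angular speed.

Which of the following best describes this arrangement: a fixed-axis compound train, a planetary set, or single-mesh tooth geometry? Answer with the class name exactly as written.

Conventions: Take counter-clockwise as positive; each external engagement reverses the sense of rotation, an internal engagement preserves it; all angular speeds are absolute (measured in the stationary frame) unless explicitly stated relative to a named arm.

planetary set

topology: planetary set — G1 26T / G2 24T / G3 74T, arm = carrier (Willis)
classification: planetary set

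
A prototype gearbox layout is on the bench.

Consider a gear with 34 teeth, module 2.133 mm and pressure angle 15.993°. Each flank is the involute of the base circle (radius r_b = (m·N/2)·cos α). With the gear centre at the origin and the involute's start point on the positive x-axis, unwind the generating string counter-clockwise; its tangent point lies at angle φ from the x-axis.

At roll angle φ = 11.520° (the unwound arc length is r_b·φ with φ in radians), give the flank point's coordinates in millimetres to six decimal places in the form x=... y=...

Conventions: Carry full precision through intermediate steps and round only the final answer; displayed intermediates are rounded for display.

single-mesh involute tooth geometry (34T wheel at module 2.133)
pitch radius r_p = m·N/2 = 2.133·34/2 = 36.261000
base radius r_b = r_p·cos α = 36.261000·cos 15.993° = 34.857531
roll angle φ = 11.520° = 0.20106193 rad
x = r_b·(cos φ + φ·sin φ) = 35.555000
y = r_b·(sin φ − φ·cos φ) = 0.094061

x=35.555000 y=0.094061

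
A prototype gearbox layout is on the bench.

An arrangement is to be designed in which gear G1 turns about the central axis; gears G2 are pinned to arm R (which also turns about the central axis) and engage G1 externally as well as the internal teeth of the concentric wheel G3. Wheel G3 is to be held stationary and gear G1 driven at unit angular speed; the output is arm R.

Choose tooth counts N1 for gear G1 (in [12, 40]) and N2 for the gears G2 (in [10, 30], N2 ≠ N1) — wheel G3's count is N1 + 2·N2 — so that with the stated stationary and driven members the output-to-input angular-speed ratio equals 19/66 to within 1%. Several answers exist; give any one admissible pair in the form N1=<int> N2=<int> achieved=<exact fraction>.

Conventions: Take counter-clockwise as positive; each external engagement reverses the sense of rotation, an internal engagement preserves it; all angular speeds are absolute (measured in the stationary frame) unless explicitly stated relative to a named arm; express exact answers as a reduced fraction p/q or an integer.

design class (target 19/66): planetary set
Willis with ω_ring = 0: ω_arm/ω_sun = N1/(N1+N3); set equal to 19/66  ⇒  N3/N1 = 1/(19/66) − 1 = 47/19
N3 = N1 + 2·N2  ⇒  N2/N1 = (N3/N1 − 1)/2 = (47/19 − 1)/2 = 14/19
smallest multiple with N1 ≥ 12 and N2 ≥ 10: k = 1  ⇒  N1 = 1·19 = 19, N2 = 1·14 = 14 (N1 ≤ 40, N2 ≤ 30, N2 ≠ N1 ✓), N3 = 19 + 2·14 = 47
check: N1/(N1+N3) with N1 = 19, N3 = 47 gives 19/66; |achieved − target| = 0 ≤ 19/6600 ✓

N1=19 N2=14 achieved=19/66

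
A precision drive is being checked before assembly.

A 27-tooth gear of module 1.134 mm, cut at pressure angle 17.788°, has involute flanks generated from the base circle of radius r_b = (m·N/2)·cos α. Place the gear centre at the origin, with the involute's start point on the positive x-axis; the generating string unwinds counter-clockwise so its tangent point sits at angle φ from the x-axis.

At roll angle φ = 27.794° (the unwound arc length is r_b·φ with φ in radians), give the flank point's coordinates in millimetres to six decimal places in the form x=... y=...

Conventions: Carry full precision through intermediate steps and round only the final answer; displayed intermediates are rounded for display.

recognized (one wheel, involute flank): single-mesh tooth geometry, m = 1.134, N = 27
pitch radius r_p = m·N/2 = 1.134·27/2 = 15.309000
base radius r_b = r_p·cos α = 15.309000·cos 17.788° = 14.577129
roll angle φ = 27.794° = 0.48509681 rad
x = r_b·(cos φ + φ·sin φ) = 16.192676
y = r_b·(sin φ − φ·cos φ) = 0.541728

x=16.192676 y=0.541728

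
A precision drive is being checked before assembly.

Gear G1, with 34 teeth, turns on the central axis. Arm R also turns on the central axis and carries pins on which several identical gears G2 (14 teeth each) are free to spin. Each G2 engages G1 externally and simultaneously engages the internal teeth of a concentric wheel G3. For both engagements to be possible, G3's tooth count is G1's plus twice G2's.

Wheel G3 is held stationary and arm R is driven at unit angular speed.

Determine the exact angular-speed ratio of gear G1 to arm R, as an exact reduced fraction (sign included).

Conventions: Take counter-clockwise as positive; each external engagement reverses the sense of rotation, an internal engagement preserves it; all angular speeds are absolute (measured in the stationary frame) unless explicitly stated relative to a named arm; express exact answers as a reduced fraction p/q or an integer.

48/17

class = planetary set [G3 = 34+2·14 = 62; Willis about the carrier]
ring teeth: 34 + 2·14 = 62
34(ω_sun−ω_arm) = −62(ω_ring−ω_arm),  ω_ring = 0, ω_arm = 1
ω_sun = 1 − (62/34)(0−1) = 48/17
ω_out/ω_in = 48/17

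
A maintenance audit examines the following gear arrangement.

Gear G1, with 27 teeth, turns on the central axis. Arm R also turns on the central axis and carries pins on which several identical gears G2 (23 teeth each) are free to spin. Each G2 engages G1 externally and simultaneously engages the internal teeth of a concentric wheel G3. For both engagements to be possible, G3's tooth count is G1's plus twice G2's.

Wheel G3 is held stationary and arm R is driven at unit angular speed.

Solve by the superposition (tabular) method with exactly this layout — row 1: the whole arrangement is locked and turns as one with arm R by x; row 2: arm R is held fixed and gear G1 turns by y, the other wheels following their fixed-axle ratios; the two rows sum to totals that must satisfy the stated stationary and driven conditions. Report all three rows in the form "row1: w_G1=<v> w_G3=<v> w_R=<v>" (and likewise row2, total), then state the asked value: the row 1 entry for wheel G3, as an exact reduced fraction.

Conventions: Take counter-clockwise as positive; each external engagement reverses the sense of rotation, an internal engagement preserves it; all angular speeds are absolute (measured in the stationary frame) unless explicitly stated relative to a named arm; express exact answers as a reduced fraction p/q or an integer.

row1: w_G1=1 w_G3=1 w_R=1
row2: w_G1=73/27 w_G3=-1 w_R=0
total: w_G1=100/27 w_G3=0 w_R=1
asked value: 1

recognized (axles ride arm R): planetary set, 27/23/73 teeth
row 1 (train locked, turned with arm): all members turn x
row 2: sun turns y, ring = −(27/73)·y, arm 0
boundary: total ω_ring = x − (27/73)·y = 0 and total ω_arm = x = 1  ⇒  y = 73/27, x = 1
row 2 ring = −(27/73)·73/27 = -1
totals (row 1 + row 2): sun 1 + 73/27 = 100/27, ring 1 + (-1) = 0, arm 1 + 0 = 1
asked cell (row1, ring) = 1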